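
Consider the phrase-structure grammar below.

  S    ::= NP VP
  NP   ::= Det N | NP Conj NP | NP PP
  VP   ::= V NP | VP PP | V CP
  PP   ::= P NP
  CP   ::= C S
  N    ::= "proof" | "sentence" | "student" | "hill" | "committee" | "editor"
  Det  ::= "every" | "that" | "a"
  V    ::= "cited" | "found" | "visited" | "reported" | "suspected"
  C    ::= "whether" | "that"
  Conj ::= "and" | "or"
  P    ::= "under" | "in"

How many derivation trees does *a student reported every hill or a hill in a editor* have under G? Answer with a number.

Two of the 3 distinct bracketings:
[S [NP [Det a] [N student]] [VP [V reported] [NP [NP [Det every] [N hill]] [Conj or] [NP [NP [Det a] [N hill]] [PP [P in] [NP [Det a] [N editor]]]]]]]
[S [NP [Det a] [N student]] [VP [V reported] [NP [NP [NP [Det every] [N hill]] [Conj or] [NP [Det a] [N hill]]] [PP [P in] [NP [Det a] [N editor]]]]]]
The trees differ in how a recursive rule is bracketed over the same span.

3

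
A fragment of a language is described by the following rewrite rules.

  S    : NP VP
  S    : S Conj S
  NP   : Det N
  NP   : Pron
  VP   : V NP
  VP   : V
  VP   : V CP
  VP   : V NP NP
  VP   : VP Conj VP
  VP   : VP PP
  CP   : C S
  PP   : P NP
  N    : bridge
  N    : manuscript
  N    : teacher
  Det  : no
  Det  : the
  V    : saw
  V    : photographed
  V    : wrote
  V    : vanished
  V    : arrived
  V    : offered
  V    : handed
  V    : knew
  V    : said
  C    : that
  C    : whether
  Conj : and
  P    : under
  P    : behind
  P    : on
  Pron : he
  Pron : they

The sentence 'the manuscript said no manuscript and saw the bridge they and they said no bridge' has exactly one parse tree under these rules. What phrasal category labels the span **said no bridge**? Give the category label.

[S [S [NP [Det the] [N manuscript]] [VP [VP [V said] [NP [Det no] [N manuscript]]] [Conj and] [VP [V saw] [NP [Det the] [N bridge]] [NP [Pron they]]]]] [Conj and] [S [NP [Pron they]] [VP [V said] [NP [Det no] [N bridge]]]]]
The span 'said no bridge' is the VP node built by VP → V NP.

VP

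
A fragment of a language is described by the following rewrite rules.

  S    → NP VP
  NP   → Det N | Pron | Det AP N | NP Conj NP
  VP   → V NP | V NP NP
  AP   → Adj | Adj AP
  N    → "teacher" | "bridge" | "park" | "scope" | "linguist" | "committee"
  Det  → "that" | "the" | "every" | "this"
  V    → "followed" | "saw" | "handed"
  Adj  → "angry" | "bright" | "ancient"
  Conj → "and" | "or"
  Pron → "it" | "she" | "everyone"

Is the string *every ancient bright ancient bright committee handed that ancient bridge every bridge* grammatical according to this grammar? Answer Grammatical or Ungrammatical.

S
  NP
    Det: every
    AP
      Adj: ancient
      AP
        Adj: bright
        AP
          Adj: ancient
          AP
            Adj: bright
    N: committee
  VP
    V: handed
    NP
      Det: that
      AP
        Adj: ancient
      N: bridge
    NP
      Det: every
      N: bridge
Every word is introduced by a lexical rule and the phrasal rules combine the resulting categories into a single S.

Grammatical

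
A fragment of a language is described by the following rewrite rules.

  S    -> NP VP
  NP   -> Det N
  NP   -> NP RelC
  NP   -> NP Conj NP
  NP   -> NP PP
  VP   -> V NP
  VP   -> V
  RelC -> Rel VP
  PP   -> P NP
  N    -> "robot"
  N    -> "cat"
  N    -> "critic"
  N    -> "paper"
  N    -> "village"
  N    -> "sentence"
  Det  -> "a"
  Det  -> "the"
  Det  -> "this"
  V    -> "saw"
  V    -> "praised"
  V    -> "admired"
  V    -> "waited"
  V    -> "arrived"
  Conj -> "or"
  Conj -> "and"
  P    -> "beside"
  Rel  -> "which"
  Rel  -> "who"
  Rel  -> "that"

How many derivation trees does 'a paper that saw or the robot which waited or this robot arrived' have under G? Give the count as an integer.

3

Two of the 3 distinct bracketings:
[S [NP [NP [NP [Det a] [N paper]] [RelC [Rel that] [VP [V saw]]]] [Conj or] [NP [NP [NP [Det the] [N robot]] [RelC [Rel which] [VP [V waited]]]] [Conj or] [NP [Det this] [N robot]]]] [VP [V arrived]]]
[S [NP [NP [NP [NP [NP [Det a] [N paper]] [RelC [Rel that] [VP [V saw]]]] [Conj or] [NP [Det the] [N robot]]] [RelC [Rel which] [VP [V waited]]]] [Conj or] [NP [Det this] [N robot]]] [VP [V arrived]]]
The trees differ in how a recursive rule is bracketed over the same span.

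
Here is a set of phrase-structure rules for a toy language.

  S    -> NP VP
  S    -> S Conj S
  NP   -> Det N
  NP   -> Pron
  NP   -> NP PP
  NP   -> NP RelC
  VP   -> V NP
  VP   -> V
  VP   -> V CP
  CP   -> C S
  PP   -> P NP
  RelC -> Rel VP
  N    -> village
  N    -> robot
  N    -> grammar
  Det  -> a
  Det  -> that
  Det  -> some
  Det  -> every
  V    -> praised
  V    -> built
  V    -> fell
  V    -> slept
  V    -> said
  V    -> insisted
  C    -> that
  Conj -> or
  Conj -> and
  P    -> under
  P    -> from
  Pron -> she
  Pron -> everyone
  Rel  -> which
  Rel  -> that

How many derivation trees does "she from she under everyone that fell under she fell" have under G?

9

Two of the 9 distinct bracketings:
[S [NP [NP [Pron she]] [PP [P from] [NP [NP [Pron she]] [PP [P under] [NP [NP [NP [Pron everyone]] [RelC [Rel that] [VP [V fell]]]] [PP [P under] [NP [Pron she]]]]]]]] [VP [V fell]]]
[S [NP [NP [Pron she]] [PP [P from] [NP [NP [NP [Pron she]] [PP [P under] [NP [NP [Pron everyone]] [RelC [Rel that] [VP [V fell]]]]]] [PP [P under] [NP [Pron she]]]]]] [VP [V fell]]]
The trees differ in how a recursive rule is bracketed over the same span.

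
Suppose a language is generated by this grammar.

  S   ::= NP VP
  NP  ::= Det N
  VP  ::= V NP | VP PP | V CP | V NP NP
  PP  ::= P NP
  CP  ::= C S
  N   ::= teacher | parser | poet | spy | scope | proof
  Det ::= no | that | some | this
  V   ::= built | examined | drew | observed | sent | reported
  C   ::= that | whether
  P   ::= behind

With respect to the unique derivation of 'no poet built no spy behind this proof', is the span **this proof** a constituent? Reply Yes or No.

[S [NP [Det no] [N poet]] [VP [VP [V built] [NP [Det no] [N spy]]] [PP [P behind] [NP [Det this] [N proof]]]]]
The words 'this proof' are exhaustively dominated by a single NP node (built by NP → Det N), so they form a constituent.

Yes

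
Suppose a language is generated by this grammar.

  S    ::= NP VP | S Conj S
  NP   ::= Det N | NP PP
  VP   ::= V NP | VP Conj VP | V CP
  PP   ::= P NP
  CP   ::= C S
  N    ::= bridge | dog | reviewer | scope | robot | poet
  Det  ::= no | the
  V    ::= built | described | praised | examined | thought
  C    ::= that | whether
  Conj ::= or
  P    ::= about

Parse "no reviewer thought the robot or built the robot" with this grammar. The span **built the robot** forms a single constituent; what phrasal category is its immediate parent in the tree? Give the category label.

S
  NP
    Det: no
    N: reviewer
  VP
    VP
      V: thought
      NP
        Det: the
        N: robot
    Conj: or
    VP
      V: built
      NP
        Det: the
        N: robot
The span 'built the robot' is the VP node built by VP → V NP.
Its mother is the VP built by VP → VP Conj VP.

VP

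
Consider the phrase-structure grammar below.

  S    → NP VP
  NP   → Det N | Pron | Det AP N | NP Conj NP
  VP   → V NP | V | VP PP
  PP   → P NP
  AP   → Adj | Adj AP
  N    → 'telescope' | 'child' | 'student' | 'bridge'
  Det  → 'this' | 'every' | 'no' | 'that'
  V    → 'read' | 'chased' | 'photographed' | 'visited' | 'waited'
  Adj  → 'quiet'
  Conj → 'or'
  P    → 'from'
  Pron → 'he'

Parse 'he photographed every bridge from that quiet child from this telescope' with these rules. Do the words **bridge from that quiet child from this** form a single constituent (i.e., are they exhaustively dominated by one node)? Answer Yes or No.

[S [NP [Pron he]] [VP [VP [VP [V photographed] [NP [Det every] [N bridge]]] [PP [P from] [NP [Det that] [AP [Adj quiet]] [N child]]]] [PP [P from] [NP [Det this] [N telescope]]]]]
The smallest constituent containing 'bridge from that quiet child from this' is the VP spanning 'photographed every bridge from that quiet child from this telescope'; no single node in the tree dominates exactly the given words.

No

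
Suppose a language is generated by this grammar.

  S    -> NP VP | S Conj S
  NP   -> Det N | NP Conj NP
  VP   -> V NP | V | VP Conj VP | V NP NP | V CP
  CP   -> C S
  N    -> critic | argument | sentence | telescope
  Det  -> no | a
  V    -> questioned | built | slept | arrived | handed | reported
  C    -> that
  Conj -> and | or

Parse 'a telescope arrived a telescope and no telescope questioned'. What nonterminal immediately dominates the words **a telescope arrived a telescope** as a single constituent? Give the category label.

[S [S [NP [Det a] [N telescope]] [VP [V arrived] [NP [Det a] [N telescope]]]] [Conj and] [S [NP [Det no] [N telescope]] [VP [V questioned]]]]
The span 'a telescope arrived a telescope' is the S node built by S → NP VP.

S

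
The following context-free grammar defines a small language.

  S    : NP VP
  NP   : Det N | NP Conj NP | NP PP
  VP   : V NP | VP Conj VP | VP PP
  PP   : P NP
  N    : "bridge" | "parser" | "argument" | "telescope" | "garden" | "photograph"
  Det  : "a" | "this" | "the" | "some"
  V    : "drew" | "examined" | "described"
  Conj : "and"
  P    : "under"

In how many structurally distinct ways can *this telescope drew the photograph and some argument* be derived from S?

1

[S [NP [Det this] [N telescope]] [VP [V drew] [NP [NP [Det the] [N photograph]] [Conj and] [NP [Det some] [N argument]]]]]
No rule offers an alternative attachment or grouping for any span, so this is the only derivation.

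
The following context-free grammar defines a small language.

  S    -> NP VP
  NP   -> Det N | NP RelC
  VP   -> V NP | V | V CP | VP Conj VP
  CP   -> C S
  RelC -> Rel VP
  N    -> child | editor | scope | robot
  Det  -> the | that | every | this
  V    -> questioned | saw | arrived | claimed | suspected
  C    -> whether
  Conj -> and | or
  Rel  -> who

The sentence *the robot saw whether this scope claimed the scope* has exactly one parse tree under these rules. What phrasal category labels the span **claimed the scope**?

VP

S
  NP
    Det: the
    N: robot
  VP
    V: saw
    CP
      C: whether
      S
        NP
          Det: this
          N: scope
        VP
          V: claimed
          NP
            Det: the
            N: scope
The span 'claimed the scope' is the VP node built by VP → V NP.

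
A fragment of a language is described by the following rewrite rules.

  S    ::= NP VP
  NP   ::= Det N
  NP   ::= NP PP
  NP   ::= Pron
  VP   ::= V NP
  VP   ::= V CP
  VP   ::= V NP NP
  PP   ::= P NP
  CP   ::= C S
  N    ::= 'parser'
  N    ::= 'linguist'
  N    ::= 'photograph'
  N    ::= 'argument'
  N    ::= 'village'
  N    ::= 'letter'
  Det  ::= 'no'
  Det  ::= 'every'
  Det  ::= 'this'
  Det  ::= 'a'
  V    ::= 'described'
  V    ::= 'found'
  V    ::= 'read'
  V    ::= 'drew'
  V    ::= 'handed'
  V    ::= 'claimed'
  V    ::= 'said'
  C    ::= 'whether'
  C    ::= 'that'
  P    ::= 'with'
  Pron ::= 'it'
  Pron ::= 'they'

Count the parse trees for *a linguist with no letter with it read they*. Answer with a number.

The two bracketings:
[S [NP [NP [Det a] [N linguist]] [PP [P with] [NP [NP [Det no] [N letter]] [PP [P with] [NP [Pron it]]]]]] [VP [V read] [NP [Pron they]]]]
[S [NP [NP [NP [Det a] [N linguist]] [PP [P with] [NP [Det no] [N letter]]]] [PP [P with] [NP [Pron it]]]] [VP [V read] [NP [Pron they]]]]
The trees differ in how a recursive rule is bracketed over the same span.

2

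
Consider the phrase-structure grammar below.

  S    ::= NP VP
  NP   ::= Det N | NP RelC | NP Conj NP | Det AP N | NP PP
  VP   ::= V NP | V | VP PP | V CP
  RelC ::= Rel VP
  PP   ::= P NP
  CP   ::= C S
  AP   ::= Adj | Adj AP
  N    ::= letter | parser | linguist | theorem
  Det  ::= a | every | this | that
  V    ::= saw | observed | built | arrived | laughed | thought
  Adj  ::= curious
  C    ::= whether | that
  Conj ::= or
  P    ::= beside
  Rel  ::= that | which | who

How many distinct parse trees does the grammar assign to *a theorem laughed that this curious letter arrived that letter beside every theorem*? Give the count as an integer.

3

Two of the 3 distinct bracketings:
[S [NP [Det a] [N theorem]] [VP [VP [V laughed] [CP [C that] [S [NP [Det this] [AP [Adj curious]] [N letter]] [VP [V arrived] [NP [Det that] [N letter]]]]]] [PP [P beside] [NP [Det every] [N theorem]]]]]
[S [NP [Det a] [N theorem]] [VP [V laughed] [CP [C that] [S [NP [Det this] [AP [Adj curious]] [N letter]] [VP [V arrived] [NP [NP [Det that] [N letter]] [PP [P beside] [NP [Det every] [N theorem]]]]]]]]]
The difference turns on whether NP → NP PP is used at the relevant span, versus an alternative expansion of NP.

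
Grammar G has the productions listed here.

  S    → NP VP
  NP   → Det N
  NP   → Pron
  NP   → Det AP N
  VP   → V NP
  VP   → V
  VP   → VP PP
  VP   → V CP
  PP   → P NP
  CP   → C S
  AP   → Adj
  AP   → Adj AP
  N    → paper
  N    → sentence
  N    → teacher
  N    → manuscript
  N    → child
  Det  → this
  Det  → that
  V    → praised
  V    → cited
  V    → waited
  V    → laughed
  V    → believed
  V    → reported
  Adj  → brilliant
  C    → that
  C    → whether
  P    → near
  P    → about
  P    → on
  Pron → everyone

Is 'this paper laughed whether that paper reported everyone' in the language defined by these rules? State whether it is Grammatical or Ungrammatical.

Grammatical

S
  NP
    Det: this
    N: paper
  VP
    V: laughed
    CP
      C: whether
      S
        NP
          Det: that
          N: paper
        VP
          V: reported
          NP
            Pron: everyone
The bracketing above is licensed at every node by one of the given productions, with S at the root.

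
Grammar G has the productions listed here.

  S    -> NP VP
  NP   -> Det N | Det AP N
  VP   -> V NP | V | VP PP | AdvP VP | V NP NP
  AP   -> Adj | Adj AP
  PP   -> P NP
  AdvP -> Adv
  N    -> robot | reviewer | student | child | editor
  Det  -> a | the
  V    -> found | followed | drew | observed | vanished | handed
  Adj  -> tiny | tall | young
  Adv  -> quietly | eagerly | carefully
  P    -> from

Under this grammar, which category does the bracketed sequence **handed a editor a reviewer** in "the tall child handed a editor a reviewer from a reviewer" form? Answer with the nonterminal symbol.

VP

S
  NP
    Det: the
    AP
      Adj: tall
    N: child
  VP
    VP
      V: handed
      NP
        Det: a
        N: editor
      NP
        Det: a
        N: reviewer
    PP
      P: from
      NP
        Det: a
        N: reviewer
The span 'handed a editor a reviewer' is the VP node built by VP → V NP NP.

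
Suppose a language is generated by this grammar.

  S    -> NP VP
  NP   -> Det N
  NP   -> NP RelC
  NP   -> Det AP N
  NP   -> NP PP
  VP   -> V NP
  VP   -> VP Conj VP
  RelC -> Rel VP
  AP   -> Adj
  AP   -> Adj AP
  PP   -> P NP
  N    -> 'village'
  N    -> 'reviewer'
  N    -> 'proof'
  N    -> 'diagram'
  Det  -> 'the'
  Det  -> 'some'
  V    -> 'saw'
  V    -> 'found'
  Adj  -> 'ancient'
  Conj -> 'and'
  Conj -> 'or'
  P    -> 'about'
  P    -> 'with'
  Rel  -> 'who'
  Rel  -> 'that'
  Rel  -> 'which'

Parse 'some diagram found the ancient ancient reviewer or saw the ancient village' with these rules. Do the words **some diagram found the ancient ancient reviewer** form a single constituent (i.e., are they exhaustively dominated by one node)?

[S [NP [Det some] [N diagram]] [VP [VP [V found] [NP [Det the] [AP [Adj ancient] [AP [Adj ancient]]] [N reviewer]]] [Conj or] [VP [V saw] [NP [Det the] [AP [Adj ancient]] [N village]]]]]
The smallest constituent containing 'some diagram found the ancient ancient reviewer' is the S spanning 'some diagram found the ancient ancient reviewer or saw the ancient village'; no single node in the tree dominates exactly the given words.

No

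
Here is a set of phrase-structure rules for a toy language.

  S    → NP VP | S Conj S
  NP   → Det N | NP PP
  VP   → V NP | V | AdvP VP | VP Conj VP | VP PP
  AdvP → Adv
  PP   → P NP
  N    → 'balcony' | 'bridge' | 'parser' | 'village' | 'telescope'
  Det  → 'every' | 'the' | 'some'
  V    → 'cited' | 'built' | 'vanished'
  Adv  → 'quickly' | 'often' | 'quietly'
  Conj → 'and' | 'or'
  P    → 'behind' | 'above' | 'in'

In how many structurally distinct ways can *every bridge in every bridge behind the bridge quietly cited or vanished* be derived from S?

Two of the 4 distinct bracketings:
[S [NP [NP [Det every] [N bridge]] [PP [P in] [NP [NP [Det every] [N bridge]] [PP [P behind] [NP [Det the] [N bridge]]]]]] [VP [AdvP [Adv quietly]] [VP [VP [V cited]] [Conj or] [VP [V vanished]]]]]
[S [NP [NP [Det every] [N bridge]] [PP [P in] [NP [NP [Det every] [N bridge]] [PP [P behind] [NP [Det the] [N bridge]]]]]] [VP [VP [AdvP [Adv quietly]] [VP [V cited]]] [Conj or] [VP [V vanished]]]]
The trees differ in how a recursive rule is bracketed over the same span.

4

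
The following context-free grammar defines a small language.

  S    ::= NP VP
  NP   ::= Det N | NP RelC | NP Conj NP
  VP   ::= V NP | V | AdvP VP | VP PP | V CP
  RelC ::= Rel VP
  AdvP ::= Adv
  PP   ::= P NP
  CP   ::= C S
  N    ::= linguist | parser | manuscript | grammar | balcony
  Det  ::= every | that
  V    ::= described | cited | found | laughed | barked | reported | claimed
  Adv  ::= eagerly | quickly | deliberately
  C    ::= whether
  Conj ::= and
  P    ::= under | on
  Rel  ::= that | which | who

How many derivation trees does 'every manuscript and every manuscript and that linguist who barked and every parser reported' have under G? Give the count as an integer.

Two of the 9 distinct bracketings:
[S [NP [NP [Det every] [N manuscript]] [Conj and] [NP [NP [Det every] [N manuscript]] [Conj and] [NP [NP [NP [Det that] [N linguist]] [RelC [Rel who] [VP [V barked]]]] [Conj and] [NP [Det every] [N parser]]]]] [VP [V reported]]]
[S [NP [NP [Det every] [N manuscript]] [Conj and] [NP [NP [NP [NP [Det every] [N manuscript]] [Conj and] [NP [Det that] [N linguist]]] [RelC [Rel who] [VP [V barked]]]] [Conj and] [NP [Det every] [N parser]]]] [VP [V reported]]]
The trees differ in how a recursive rule is bracketed over the same span.

9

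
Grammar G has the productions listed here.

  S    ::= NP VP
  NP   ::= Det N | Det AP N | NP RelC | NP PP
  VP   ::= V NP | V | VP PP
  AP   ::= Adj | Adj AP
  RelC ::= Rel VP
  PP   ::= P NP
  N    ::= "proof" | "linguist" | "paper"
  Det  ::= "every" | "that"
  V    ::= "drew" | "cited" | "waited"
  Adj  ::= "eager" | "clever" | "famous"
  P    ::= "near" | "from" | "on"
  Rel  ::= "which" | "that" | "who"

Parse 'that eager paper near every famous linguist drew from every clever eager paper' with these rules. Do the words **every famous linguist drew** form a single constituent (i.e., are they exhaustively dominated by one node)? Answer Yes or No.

[S [NP [NP [Det that] [AP [Adj eager]] [N paper]] [PP [P near] [NP [Det every] [AP [Adj famous]] [N linguist]]]] [VP [VP [V drew]] [PP [P from] [NP [Det every] [AP [Adj clever] [AP [Adj eager]]] [N paper]]]]]
The smallest constituent containing 'every famous linguist drew' is the S spanning 'that eager paper near every famous linguist drew from every clever eager paper'; no single node in the tree dominates exactly the given words.

No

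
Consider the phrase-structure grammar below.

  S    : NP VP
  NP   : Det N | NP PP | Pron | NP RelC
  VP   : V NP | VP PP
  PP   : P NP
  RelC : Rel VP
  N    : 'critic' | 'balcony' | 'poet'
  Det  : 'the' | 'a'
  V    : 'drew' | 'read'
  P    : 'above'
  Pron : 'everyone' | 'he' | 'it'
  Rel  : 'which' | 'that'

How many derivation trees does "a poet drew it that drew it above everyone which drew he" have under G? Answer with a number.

8

Two of the 8 distinct bracketings:
[S [NP [Det a] [N poet]] [VP [V drew] [NP [NP [NP [Pron it]] [RelC [Rel that] [VP [V drew] [NP [Pron it]]]]] [PP [P above] [NP [NP [Pron everyone]] [RelC [Rel which] [VP [V drew] [NP [Pron he]]]]]]]]]
[S [NP [Det a] [N poet]] [VP [V drew] [NP [NP [Pron it]] [RelC [Rel that] [VP [V drew] [NP [NP [Pron it]] [PP [P above] [NP [NP [Pron everyone]] [RelC [Rel which] [VP [V drew] [NP [Pron he]]]]]]]]]]]]
The trees differ in how a recursive rule is bracketed over the same span.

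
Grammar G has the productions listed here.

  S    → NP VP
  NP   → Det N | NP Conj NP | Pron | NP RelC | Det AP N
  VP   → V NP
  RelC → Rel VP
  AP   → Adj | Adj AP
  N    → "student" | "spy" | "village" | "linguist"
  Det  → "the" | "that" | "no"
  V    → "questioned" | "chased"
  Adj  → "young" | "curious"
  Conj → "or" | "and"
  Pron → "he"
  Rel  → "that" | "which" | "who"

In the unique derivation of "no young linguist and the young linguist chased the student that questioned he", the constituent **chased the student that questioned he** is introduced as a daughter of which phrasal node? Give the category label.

S

[S [NP [NP [Det no] [AP [Adj young]] [N linguist]] [Conj and] [NP [Det the] [AP [Adj young]] [N linguist]]] [VP [V chased] [NP [NP [Det the] [N student]] [RelC [Rel that] [VP [V questioned] [NP [Pron he]]]]]]]
The span 'chased the student that questioned he' is the VP node built by VP → V NP.
Its mother is the S built by S → NP VP.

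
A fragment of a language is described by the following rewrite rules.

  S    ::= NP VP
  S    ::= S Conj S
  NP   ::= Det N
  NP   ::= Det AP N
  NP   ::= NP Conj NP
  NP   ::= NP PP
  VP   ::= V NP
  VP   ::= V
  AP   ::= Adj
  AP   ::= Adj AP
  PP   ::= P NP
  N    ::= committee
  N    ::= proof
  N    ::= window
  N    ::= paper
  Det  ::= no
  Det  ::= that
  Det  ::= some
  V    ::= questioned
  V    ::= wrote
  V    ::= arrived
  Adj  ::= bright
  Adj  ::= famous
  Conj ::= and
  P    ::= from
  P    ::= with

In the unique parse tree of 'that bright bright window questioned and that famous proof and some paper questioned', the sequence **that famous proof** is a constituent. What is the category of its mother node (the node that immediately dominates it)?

S
  S
    NP
      Det: that
      AP
        Adj: bright
        AP
          Adj: bright
      N: window
    VP
      V: questioned
  Conj: and
  S
    NP
      NP
        Det: that
        AP
          Adj: famous
        N: proof
      Conj: and
      NP
        Det: some
        N: paper
    VP
      V: questioned
The span 'that famous proof' is the NP node built by NP → Det AP N.
Its mother is the NP built by NP → NP Conj NP.

NP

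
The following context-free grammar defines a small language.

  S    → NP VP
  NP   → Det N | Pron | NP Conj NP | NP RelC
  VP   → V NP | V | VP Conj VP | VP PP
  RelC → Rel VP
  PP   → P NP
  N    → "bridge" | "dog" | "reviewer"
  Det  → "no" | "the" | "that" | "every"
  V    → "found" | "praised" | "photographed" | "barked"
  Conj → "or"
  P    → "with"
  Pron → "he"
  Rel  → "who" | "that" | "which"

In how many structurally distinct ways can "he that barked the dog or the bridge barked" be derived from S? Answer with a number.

2

The two bracketings:
[S [NP [NP [NP [Pron he]] [RelC [Rel that] [VP [V barked] [NP [Det the] [N dog]]]]] [Conj or] [NP [Det the] [N bridge]]] [VP [V barked]]]
[S [NP [NP [Pron he]] [RelC [Rel that] [VP [V barked] [NP [NP [Det the] [N dog]] [Conj or] [NP [Det the] [N bridge]]]]]] [VP [V barked]]]
The trees differ in how a recursive rule is bracketed over the same span.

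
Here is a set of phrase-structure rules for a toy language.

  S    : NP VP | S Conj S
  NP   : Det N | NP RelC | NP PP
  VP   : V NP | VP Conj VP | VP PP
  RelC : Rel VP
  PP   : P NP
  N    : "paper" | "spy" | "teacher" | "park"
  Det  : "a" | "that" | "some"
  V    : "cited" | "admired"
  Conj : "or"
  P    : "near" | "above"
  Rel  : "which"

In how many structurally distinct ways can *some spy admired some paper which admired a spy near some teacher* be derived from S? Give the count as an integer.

Two of the 4 distinct bracketings:
[S [NP [Det some] [N spy]] [VP [V admired] [NP [NP [Det some] [N paper]] [RelC [Rel which] [VP [V admired] [NP [NP [Det a] [N spy]] [PP [P near] [NP [Det some] [N teacher]]]]]]]]]
[S [NP [Det some] [N spy]] [VP [V admired] [NP [NP [Det some] [N paper]] [RelC [Rel which] [VP [VP [V admired] [NP [Det a] [N spy]]] [PP [P near] [NP [Det some] [N teacher]]]]]]]]
The difference turns on whether NP → NP PP is used at the relevant span, versus an alternative expansion of NP.

4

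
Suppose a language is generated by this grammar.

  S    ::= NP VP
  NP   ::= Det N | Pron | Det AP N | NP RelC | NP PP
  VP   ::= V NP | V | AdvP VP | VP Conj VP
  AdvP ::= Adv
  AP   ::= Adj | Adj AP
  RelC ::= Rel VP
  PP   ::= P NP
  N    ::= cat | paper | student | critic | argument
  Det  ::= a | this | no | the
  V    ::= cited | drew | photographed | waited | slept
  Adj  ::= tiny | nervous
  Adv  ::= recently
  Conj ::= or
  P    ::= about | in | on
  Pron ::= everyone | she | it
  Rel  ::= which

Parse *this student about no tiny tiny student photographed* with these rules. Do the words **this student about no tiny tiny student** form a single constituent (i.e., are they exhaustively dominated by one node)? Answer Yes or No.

[S [NP [NP [Det this] [N student]] [PP [P about] [NP [Det no] [AP [Adj tiny] [AP [Adj tiny]]] [N student]]]] [VP [V photographed]]]
The words 'this student about no tiny tiny student' are exhaustively dominated by a single NP node (built by NP → NP PP), so they form a constituent.

Yes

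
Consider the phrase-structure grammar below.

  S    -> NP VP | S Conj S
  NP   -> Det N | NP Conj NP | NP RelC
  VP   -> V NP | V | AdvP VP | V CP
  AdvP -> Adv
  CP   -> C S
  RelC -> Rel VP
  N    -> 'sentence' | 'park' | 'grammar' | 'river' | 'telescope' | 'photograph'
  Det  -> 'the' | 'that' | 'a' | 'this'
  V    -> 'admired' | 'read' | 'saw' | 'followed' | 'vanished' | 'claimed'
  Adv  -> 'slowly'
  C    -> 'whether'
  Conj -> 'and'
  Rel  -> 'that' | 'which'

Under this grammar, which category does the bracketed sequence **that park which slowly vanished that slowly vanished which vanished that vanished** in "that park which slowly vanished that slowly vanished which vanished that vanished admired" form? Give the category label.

S
  NP
    NP
      NP
        NP
          NP
            Det: that
            N: park
          RelC
            Rel: which
            VP
              AdvP
                Adv: slowly
              VP
                V: vanished
        RelC
          Rel: that
          VP
            AdvP
              Adv: slowly
            VP
              V: vanished
      RelC
        Rel: which
        VP
          V: vanished
    RelC
      Rel: that
      VP
        V: vanished
  VP
    V: admired
The span 'that park which slowly vanished that slowly vanished which vanished that vanished' is the NP node built by NP → NP RelC.

NP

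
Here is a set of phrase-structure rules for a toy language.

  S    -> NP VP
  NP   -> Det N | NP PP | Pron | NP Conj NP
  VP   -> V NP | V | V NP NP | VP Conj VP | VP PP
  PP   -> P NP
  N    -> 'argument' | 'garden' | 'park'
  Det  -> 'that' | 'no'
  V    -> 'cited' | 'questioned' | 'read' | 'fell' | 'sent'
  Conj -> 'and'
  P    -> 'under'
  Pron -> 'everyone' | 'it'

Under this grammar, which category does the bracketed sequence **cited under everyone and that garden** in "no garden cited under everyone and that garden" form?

S
  NP
    Det: no
    N: garden
  VP
    VP
      V: cited
    PP
      P: under
      NP
        NP
          Pron: everyone
        Conj: and
        NP
          Det: that
          N: garden
The span 'cited under everyone and that garden' is the VP node built by VP → VP PP.

VP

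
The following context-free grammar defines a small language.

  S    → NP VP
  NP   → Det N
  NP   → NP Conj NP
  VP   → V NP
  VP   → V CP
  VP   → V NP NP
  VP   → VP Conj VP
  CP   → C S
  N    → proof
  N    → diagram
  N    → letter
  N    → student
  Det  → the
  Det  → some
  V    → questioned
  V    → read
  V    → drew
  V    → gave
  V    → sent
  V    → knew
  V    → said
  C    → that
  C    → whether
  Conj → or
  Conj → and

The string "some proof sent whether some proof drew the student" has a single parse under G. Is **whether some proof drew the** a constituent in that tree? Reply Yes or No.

No

[S [NP [Det some] [N proof]] [VP [V sent] [CP [C whether] [S [NP [Det some] [N proof]] [VP [V drew] [NP [Det the] [N student]]]]]]]
The smallest constituent containing 'whether some proof drew the' is the CP spanning 'whether some proof drew the student'; no single node in the tree dominates exactly the given words.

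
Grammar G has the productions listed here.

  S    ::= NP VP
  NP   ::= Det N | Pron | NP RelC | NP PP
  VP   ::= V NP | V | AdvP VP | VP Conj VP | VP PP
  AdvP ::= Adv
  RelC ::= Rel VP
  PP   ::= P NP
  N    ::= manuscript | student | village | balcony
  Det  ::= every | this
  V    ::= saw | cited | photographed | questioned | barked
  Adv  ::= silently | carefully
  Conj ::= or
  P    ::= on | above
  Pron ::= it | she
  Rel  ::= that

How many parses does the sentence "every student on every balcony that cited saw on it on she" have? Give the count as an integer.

4

Two of the 4 distinct bracketings:
[S [NP [NP [NP [Det every] [N student]] [PP [P on] [NP [Det every] [N balcony]]]] [RelC [Rel that] [VP [V cited]]]] [VP [VP [V saw]] [PP [P on] [NP [NP [Pron it]] [PP [P on] [NP [Pron she]]]]]]]
[S [NP [NP [NP [Det every] [N student]] [PP [P on] [NP [Det every] [N balcony]]]] [RelC [Rel that] [VP [V cited]]]] [VP [VP [VP [V saw]] [PP [P on] [NP [Pron it]]]] [PP [P on] [NP [Pron she]]]]]
The trees differ in how a recursive rule is bracketed over the same span.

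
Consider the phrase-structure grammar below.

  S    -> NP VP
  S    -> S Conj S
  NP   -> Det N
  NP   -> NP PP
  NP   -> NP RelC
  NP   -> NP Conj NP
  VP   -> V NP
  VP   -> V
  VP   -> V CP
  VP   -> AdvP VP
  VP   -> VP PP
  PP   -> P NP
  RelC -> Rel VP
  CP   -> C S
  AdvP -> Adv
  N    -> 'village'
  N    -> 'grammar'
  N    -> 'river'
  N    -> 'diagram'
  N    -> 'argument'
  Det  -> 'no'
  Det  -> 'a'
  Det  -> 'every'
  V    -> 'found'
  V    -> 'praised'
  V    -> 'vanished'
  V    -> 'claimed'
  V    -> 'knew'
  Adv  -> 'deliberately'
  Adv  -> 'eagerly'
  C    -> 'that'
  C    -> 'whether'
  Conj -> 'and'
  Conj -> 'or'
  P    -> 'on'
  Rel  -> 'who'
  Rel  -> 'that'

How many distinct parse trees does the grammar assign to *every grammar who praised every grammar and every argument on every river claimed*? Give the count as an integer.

Two of the 6 distinct bracketings:
[S [NP [NP [NP [Det every] [N grammar]] [RelC [Rel who] [VP [V praised] [NP [NP [Det every] [N grammar]] [Conj and] [NP [Det every] [N argument]]]]]] [PP [P on] [NP [Det every] [N river]]]] [VP [V claimed]]]
[S [NP [NP [NP [NP [Det every] [N grammar]] [RelC [Rel who] [VP [V praised] [NP [Det every] [N grammar]]]]] [Conj and] [NP [Det every] [N argument]]] [PP [P on] [NP [Det every] [N river]]]] [VP [V claimed]]]
The trees differ in how a recursive rule is bracketed over the same span.

6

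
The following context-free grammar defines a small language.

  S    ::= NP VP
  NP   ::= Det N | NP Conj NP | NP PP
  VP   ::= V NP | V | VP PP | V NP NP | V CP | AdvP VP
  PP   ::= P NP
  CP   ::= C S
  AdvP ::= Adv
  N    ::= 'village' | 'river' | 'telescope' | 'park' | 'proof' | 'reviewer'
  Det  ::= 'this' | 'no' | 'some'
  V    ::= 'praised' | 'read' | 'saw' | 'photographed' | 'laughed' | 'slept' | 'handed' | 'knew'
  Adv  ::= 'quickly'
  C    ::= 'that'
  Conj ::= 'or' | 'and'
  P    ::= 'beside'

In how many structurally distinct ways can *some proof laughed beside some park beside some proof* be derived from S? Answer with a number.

2

The two bracketings:
[S [NP [Det some] [N proof]] [VP [VP [V laughed]] [PP [P beside] [NP [NP [Det some] [N park]] [PP [P beside] [NP [Det some] [N proof]]]]]]]
[S [NP [Det some] [N proof]] [VP [VP [VP [V laughed]] [PP [P beside] [NP [Det some] [N park]]]] [PP [P beside] [NP [Det some] [N proof]]]]]
The difference turns on whether NP → NP PP is used at the relevant span, versus an alternative expansion of NP.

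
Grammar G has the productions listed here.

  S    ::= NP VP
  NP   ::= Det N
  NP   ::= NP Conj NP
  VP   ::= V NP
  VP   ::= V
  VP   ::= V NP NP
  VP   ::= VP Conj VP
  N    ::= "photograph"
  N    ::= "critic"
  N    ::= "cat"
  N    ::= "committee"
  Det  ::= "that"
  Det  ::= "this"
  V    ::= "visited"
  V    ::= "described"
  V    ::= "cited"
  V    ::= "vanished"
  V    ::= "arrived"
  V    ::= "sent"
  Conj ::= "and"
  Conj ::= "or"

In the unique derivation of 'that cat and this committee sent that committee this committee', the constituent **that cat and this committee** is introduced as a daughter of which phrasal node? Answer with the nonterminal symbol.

S
  NP
    NP
      Det: that
      N: cat
    Conj: and
    NP
      Det: this
      N: committee
  VP
    V: sent
    NP
      Det: that
      N: committee
    NP
      Det: this
      N: committee
The span 'that cat and this committee' is the NP node built by NP → NP Conj NP.
Its mother is the S built by S → NP VP.

S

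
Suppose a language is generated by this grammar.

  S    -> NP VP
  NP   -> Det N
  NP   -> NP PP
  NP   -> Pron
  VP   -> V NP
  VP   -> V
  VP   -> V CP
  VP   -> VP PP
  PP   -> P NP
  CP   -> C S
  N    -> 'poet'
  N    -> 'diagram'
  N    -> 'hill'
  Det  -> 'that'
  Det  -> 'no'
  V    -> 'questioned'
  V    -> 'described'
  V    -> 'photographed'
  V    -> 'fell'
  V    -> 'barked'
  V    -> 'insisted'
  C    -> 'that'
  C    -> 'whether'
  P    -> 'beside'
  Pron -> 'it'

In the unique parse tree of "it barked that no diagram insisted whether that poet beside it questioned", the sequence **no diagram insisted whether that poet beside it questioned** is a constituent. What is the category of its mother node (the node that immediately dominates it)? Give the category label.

CP

[S [NP [Pron it]] [VP [V barked] [CP [C that] [S [NP [Det no] [N diagram]] [VP [V insisted] [CP [C whether] [S [NP [NP [Det that] [N poet]] [PP [P beside] [NP [Pron it]]]] [VP [V questioned]]]]]]]]]
The span 'no diagram insisted whether that poet beside it questioned' is the S node built by S → NP VP.
Its mother is the CP built by CP → C S.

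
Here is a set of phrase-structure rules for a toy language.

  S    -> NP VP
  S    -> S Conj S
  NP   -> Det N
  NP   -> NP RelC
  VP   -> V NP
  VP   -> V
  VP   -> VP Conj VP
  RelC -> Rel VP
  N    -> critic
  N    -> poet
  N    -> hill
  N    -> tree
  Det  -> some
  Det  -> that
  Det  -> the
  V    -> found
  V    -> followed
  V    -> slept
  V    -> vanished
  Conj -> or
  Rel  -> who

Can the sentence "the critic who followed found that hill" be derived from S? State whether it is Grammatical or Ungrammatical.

Grammatical

S
  NP
    NP
      Det: the
      N: critic
    RelC
      Rel: who
      VP
        V: followed
  VP
    V: found
    NP
      Det: that
      N: hill
Each bracket corresponds to one application of a listed rule, so the string is derivable from S.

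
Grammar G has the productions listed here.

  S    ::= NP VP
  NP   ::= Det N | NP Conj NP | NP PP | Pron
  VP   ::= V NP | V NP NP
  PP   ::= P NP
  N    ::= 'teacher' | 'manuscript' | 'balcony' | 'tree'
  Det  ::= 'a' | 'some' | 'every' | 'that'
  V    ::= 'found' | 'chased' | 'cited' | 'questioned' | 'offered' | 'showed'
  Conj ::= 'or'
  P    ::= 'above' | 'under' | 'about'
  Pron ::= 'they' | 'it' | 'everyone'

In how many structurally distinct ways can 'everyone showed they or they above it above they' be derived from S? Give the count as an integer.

5

Two of the 5 distinct bracketings:
[S [NP [Pron everyone]] [VP [V showed] [NP [NP [Pron they]] [Conj or] [NP [NP [Pron they]] [PP [P above] [NP [NP [Pron it]] [PP [P above] [NP [Pron they]]]]]]]]]
[S [NP [Pron everyone]] [VP [V showed] [NP [NP [Pron they]] [Conj or] [NP [NP [NP [Pron they]] [PP [P above] [NP [Pron it]]]] [PP [P above] [NP [Pron they]]]]]]]
The trees differ in how a recursive rule is bracketed over the same span.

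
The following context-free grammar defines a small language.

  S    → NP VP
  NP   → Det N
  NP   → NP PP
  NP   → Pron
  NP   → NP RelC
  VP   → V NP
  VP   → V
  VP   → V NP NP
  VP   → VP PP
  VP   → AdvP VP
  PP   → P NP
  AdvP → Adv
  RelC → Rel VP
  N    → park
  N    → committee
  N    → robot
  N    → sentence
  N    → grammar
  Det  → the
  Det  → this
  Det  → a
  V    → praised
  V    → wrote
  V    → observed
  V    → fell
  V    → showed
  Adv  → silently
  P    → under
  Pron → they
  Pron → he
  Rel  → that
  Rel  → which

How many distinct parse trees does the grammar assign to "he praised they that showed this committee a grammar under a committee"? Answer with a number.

6

Two of the 6 distinct bracketings:
[S [NP [Pron he]] [VP [V praised] [NP [NP [NP [Pron they]] [RelC [Rel that] [VP [V showed] [NP [Det this] [N committee]] [NP [Det a] [N grammar]]]]] [PP [P under] [NP [Det a] [N committee]]]]]]
[S [NP [Pron he]] [VP [V praised] [NP [NP [Pron they]] [RelC [Rel that] [VP [V showed] [NP [Det this] [N committee]] [NP [NP [Det a] [N grammar]] [PP [P under] [NP [Det a] [N committee]]]]]]]]]
The trees differ in how a recursive rule is bracketed over the same span.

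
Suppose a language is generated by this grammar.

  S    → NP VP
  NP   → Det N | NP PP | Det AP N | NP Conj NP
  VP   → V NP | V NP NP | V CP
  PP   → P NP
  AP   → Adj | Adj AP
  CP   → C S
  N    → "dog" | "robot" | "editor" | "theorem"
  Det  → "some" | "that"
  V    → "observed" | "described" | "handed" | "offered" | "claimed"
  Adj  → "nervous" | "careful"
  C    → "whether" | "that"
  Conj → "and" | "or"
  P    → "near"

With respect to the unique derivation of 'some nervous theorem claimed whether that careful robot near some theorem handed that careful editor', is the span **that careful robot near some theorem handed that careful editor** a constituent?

Yes

[S [NP [Det some] [AP [Adj nervous]] [N theorem]] [VP [V claimed] [CP [C whether] [S [NP [NP [Det that] [AP [Adj careful]] [N robot]] [PP [P near] [NP [Det some] [N theorem]]]] [VP [V handed] [NP [Det that] [AP [Adj careful]] [N editor]]]]]]]
The words 'that careful robot near some theorem handed that careful editor' are exhaustively dominated by a single S node (built by S → NP VP), so they form a constituent.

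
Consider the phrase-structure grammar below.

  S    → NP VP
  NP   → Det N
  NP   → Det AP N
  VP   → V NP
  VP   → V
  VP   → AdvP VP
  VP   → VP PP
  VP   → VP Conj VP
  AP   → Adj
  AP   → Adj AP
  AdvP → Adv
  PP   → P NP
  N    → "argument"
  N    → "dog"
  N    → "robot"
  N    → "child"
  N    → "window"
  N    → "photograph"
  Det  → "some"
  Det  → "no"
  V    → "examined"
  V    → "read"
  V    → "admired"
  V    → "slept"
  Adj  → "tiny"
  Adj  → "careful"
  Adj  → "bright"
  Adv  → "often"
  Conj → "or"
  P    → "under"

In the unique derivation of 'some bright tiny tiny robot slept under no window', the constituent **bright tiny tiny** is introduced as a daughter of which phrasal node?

[S [NP [Det some] [AP [Adj bright] [AP [Adj tiny] [AP [Adj tiny]]]] [N robot]] [VP [VP [V slept]] [PP [P under] [NP [Det no] [N window]]]]]
The span 'bright tiny tiny' is the AP node built by AP → Adj AP.
Its mother is the NP built by NP → Det AP N.

NP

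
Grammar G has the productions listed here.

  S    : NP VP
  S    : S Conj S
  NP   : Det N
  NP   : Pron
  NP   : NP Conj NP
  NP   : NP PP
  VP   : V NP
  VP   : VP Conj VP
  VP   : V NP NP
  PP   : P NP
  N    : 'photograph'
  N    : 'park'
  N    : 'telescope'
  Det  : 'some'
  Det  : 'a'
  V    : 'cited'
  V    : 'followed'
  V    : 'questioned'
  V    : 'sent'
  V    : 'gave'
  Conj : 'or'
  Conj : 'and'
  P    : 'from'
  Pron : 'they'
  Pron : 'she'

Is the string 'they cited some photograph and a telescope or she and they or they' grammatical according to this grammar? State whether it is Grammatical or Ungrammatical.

[S [NP [Pron they]] [VP [V cited] [NP [NP [Det some] [N photograph]] [Conj and] [NP [NP [Det a] [N telescope]] [Conj or] [NP [NP [Pron she]] [Conj and] [NP [NP [Pron they]] [Conj or] [NP [Pron they]]]]]]]]
The bracketing above is licensed at every node by one of the given productions, with S at the root.

Grammatical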